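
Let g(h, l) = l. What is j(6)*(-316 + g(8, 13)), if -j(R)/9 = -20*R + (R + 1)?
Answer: -308151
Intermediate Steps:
j(R) = -9 + 171*R (j(R) = -9*(-20*R + (R + 1)) = -9*(-20*R + (1 + R)) = -9*(1 - 19*R) = -9 + 171*R)
j(6)*(-316 + g(8, 13)) = (-9 + 171*6)*(-316 + 13) = (-9 + 1026)*(-303) = 1017*(-303) = -308151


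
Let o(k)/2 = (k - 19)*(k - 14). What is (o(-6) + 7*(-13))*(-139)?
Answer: -126351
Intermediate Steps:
o(k) = 2*(-19 + k)*(-14 + k) (o(k) = 2*((k - 19)*(k - 14)) = 2*((-19 + k)*(-14 + k)) = 2*(-19 + k)*(-14 + k))
(o(-6) + 7*(-13))*(-139) = ((532 - 66*(-6) + 2*(-6)²) + 7*(-13))*(-139) = ((532 + 396 + 2*36) - 91)*(-139) = ((532 + 396 + 72) - 91)*(-139) = (1000 - 91)*(-139) = 909*(-139) = -126351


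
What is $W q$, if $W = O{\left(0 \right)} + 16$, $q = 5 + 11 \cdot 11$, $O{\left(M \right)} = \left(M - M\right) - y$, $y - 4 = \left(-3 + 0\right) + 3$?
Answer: $1512$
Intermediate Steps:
$y = 4$ ($y = 4 + \left(\left(-3 + 0\right) + 3\right) = 4 + \left(-3 + 3\right) = 4 + 0 = 4$)
$O{\left(M \right)} = -4$ ($O{\left(M \right)} = \left(M - M\right) - 4 = 0 - 4 = -4$)
$q = 126$ ($q = 5 + 121 = 126$)
$W = 12$ ($W = -4 + 16 = 12$)
$W q = 12 \cdot 126 = 1512$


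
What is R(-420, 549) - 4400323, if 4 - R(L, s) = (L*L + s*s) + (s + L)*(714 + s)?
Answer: -5041047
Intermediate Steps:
R(L, s) = 4 - L**2 - s**2 - (714 + s)*(L + s) (R(L, s) = 4 - ((L*L + s*s) + (s + L)*(714 + s)) = 4 - ((L**2 + s**2) + (L + s)*(714 + s)) = 4 - ((L**2 + s**2) + (714 + s)*(L + s)) = 4 - (L**2 + s**2 + (714 + s)*(L + s)) = 4 + (-L**2 - s**2 - (714 + s)*(L + s)) = 4 - L**2 - s**2 - (714 + s)*(L + s))
R(-420, 549) - 4400323 = (4 - 1*(-420)**2 - 714*(-420) - 714*549 - 2*549**2 - 1*(-420)*549) - 4400323 = (4 - 1*176400 + 299880 - 391986 - 2*301401 + 230580) - 4400323 = (4 - 176400 + 299880 - 391986 - 602802 + 230580) - 4400323 = -640724 - 4400323 = -5041047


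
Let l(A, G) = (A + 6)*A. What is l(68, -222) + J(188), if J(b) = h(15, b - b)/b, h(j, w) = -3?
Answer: 946013/188 ≈ 5032.0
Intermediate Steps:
l(A, G) = A*(6 + A) (l(A, G) = (6 + A)*A = A*(6 + A))
J(b) = -3/b
l(68, -222) + J(188) = 68*(6 + 68) - 3/188 = 68*74 - 3*1/188 = 5032 - 3/188 = 946013/188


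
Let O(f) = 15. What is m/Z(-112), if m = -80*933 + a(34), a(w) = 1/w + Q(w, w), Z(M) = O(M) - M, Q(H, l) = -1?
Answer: -2537793/4318 ≈ -587.72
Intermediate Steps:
Z(M) = 15 - M
a(w) = -1 + 1/w (a(w) = 1/w - 1 = -1 + 1/w)
m = -2537793/34 (m = -80*933 + (1 - 1*34)/34 = -74640 + (1 - 34)/34 = -74640 + (1/34)*(-33) = -74640 - 33/34 = -2537793/34 ≈ -74641.)
m/Z(-112) = -2537793/(34*(15 - 1*(-112))) = -2537793/(34*(15 + 112)) = -2537793/34/127 = -2537793/34*1/127 = -2537793/4318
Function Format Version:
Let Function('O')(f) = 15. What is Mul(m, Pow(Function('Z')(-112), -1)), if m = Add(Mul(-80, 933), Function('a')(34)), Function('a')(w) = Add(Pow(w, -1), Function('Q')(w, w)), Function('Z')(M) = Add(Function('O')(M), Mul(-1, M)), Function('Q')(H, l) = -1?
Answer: Rational(-2537793, 4318) ≈ -587.72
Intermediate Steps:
Function('Z')(M) = Add(15, Mul(-1, M))
Function('a')(w) = Add(-1, Pow(w, -1)) (Function('a')(w) = Add(Pow(w, -1), -1) = Add(-1, Pow(w, -1)))
m = Rational(-2537793, 34) (m = Add(Mul(-80, 933), Mul(Pow(34, -1), Add(1, Mul(-1, 34)))) = Add(-74640, Mul(Rational(1, 34), Add(1, -34))) = Add(-74640, Mul(Rational(1, 34), -33)) = Add(-74640, Rational(-33, 34)) = Rational(-2537793, 34) ≈ -74641.)
Mul(m, Pow(Function('Z')(-112), -1)) = Mul(Rational(-2537793, 34), Pow(Add(15, Mul(-1, -112)), -1)) = Mul(Rational(-2537793, 34), Pow(Add(15, 112), -1)) = Mul(Rational(-2537793, 34), Pow(127, -1)) = Mul(Rational(-2537793, 34), Rational(1, 127)) = Rational(-2537793, 4318)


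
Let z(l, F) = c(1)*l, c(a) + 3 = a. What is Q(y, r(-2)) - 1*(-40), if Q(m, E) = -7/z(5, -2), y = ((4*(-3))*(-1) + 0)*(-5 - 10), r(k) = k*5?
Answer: 407/10 ≈ 40.700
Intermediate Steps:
r(k) = 5*k
c(a) = -3 + a
z(l, F) = -2*l (z(l, F) = (-3 + 1)*l = -2*l)
y = -180 (y = (-12*(-1) + 0)*(-15) = (12 + 0)*(-15) = 12*(-15) = -180)
Q(m, E) = 7/10 (Q(m, E) = -7/((-2*5)) = -7/(-10) = -7*(-1/10) = 7/10)
Q(y, r(-2)) - 1*(-40) = 7/10 - 1*(-40) = 7/10 + 40 = 407/10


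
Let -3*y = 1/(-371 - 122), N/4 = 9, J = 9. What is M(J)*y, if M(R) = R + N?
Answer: 15/493 ≈ 0.030426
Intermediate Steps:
N = 36 (N = 4*9 = 36)
M(R) = 36 + R (M(R) = R + 36 = 36 + R)
y = 1/1479 (y = -1/(3*(-371 - 122)) = -1/3/(-493) = -1/3*(-1/493) = 1/1479 ≈ 0.00067613)
M(J)*y = (36 + 9)*(1/1479) = 45*(1/1479) = 15/493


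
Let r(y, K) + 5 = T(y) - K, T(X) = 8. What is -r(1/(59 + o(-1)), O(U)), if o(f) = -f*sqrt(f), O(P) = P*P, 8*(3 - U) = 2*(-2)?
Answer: 37/4 ≈ 9.2500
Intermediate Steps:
U = 7/2 (U = 3 - (-2)/4 = 3 - 1/8*(-4) = 3 + 1/2 = 7/2 ≈ 3.5000)
O(P) = P**2
o(f) = -f**(3/2)
r(y, K) = 3 - K (r(y, K) = -5 + (8 - K) = 3 - K)
-r(1/(59 + o(-1)), O(U)) = -(3 - (7/2)**2) = -(3 - 1*49/4) = -(3 - 49/4) = -1*(-37/4) = 37/4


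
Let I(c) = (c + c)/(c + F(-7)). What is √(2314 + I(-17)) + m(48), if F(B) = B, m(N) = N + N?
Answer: 96 + √83355/6 ≈ 144.12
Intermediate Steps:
m(N) = 2*N
I(c) = 2*c/(-7 + c) (I(c) = (c + c)/(c - 7) = (2*c)/(-7 + c) = 2*c/(-7 + c))
√(2314 + I(-17)) + m(48) = √(2314 + 2*(-17)/(-7 - 17)) + 2*48 = √(2314 + 2*(-17)/(-24)) + 96 = √(2314 + 2*(-17)*(-1/24)) + 96 = √(2314 + 17/12) + 96 = √(27785/12) + 96 = √83355/6 + 96 = 96 + √83355/6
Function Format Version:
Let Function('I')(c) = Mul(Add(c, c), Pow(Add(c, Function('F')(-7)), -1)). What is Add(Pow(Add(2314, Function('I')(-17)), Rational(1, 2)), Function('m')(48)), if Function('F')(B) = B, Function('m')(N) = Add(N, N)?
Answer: Add(96, Mul(Rational(1, 6), Pow(83355, Rational(1, 2)))) ≈ 144.12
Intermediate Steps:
Function('m')(N) = Mul(2, N)
Function('I')(c) = Mul(2, c, Pow(Add(-7, c), -1)) (Function('I')(c) = Mul(Add(c, c), Pow(Add(c, -7), -1)) = Mul(Mul(2, c), Pow(Add(-7, c), -1)) = Mul(2, c, Pow(Add(-7, c), -1)))
Add(Pow(Add(2314, Function('I')(-17)), Rational(1, 2)), Function('m')(48)) = Add(Pow(Add(2314, Mul(2, -17, Pow(Add(-7, -17), -1))), Rational(1, 2)), Mul(2, 48)) = Add(Pow(Add(2314, Mul(2, -17, Pow(-24, -1))), Rational(1, 2)), 96) = Add(Pow(Add(2314, Mul(2, -17, Rational(-1, 24))), Rational(1, 2)), 96) = Add(Pow(Add(2314, Rational(17, 12)), Rational(1, 2)), 96) = Add(Pow(Rational(27785, 12), Rational(1, 2)), 96) = Add(Mul(Rational(1, 6), Pow(83355, Rational(1, 2))), 96) = Add(96, Mul(Rational(1, 6), Pow(83355, Rational(1, 2))))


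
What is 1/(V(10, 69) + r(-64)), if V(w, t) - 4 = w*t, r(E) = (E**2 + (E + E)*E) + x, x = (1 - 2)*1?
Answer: 1/12981 ≈ 7.7036e-5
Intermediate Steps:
x = -1 (x = -1*1 = -1)
r(E) = -1 + 3*E**2 (r(E) = (E**2 + (E + E)*E) - 1 = (E**2 + (2*E)*E) - 1 = (E**2 + 2*E**2) - 1 = 3*E**2 - 1 = -1 + 3*E**2)
V(w, t) = 4 + t*w (V(w, t) = 4 + w*t = 4 + t*w)
1/(V(10, 69) + r(-64)) = 1/((4 + 69*10) + (-1 + 3*(-64)**2)) = 1/((4 + 690) + (-1 + 3*4096)) = 1/(694 + (-1 + 12288)) = 1/(694 + 12287) = 1/12981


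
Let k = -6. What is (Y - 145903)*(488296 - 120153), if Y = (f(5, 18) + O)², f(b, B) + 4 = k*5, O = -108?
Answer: -46289932677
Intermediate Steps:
f(b, B) = -34 (f(b, B) = -4 - 6*5 = -4 - 30 = -34)
Y = 20164 (Y = (-34 - 108)² = (-142)² = 20164)
(Y - 145903)*(488296 - 120153) = (20164 - 145903)*(488296 - 120153) = -125739*368143 = -46289932677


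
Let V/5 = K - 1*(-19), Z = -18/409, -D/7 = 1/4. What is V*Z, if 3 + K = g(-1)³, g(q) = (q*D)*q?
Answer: -30645/13088 ≈ -2.3415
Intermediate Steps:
D = -7/4 ≈ -1.7500
g(q) = -7*q²/4 (g(q) = (q*(-7/4))*q = (-7*q/4)*q = -7*q²/4)
Z = -18/409 (Z = -18*1/409 = -18/409 ≈ -0.044010)
K = -535/64 (K = -3 + (-7/4*(-1)²)³ = -3 + (-7/4*1)³ = -3 + (-7/4)³ = -3 - 343/64 = -535/64 ≈ -8.3594)
V = 3405/64 (V = 5*(-535/64 - 1*(-19)) = 5*(-535/64 + 19) = 5*(681/64) = 3405/64 ≈ 53.203)
V*Z = (3405/64)*(-18/409) = -30645/13088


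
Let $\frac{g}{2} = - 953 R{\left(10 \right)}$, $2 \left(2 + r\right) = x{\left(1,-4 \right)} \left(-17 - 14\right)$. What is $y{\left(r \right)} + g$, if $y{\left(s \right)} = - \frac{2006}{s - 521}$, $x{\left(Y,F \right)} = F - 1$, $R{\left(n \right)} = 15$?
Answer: $- \frac{25469678}{891} \approx -28586.0$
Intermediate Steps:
$x{\left(Y,F \right)} = -1 + F$
$r = \frac{151}{2}$ ($r = -2 + \frac{\left(-1 - 4\right) \left(-17 - 14\right)}{2} = -2 + \frac{\left(-5\right) \left(-31\right)}{2} = -2 + \frac{1}{2} \cdot 155 = -2 + \frac{155}{2} = \frac{151}{2} \approx 75.5$)
$g = -28590$ ($g = 2 \left(\left(-953\right) 15\right) = 2 \left(-14295\right) = -28590$)
$y{\left(s \right)} = - \frac{2006}{-521 + s}$
$y{\left(r \right)} + g = - \frac{2006}{-521 + \frac{151}{2}} - 28590 = - \frac{2006}{- \frac{891}{2}} - 28590 = \left(-2006\right) \left(- \frac{2}{891}\right) - 28590 = \frac{4012}{891} - 28590 = - \frac{25469678}{891}$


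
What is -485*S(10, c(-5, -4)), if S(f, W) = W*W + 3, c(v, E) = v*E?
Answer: -195455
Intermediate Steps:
c(v, E) = E*v
S(f, W) = 3 + W² (S(f, W) = W² + 3 = 3 + W²)
-485*S(10, c(-5, -4)) = -485*(3 + (-4*(-5))²) = -485*(3 + 20²) = -485*(3 + 400) = -485*403 = -195455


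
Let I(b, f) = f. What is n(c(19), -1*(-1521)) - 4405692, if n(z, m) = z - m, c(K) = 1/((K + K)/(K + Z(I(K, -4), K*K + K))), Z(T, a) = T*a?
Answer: -8814505/2 ≈ -4.4073e+6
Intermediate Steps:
c(K) = (-4*K² - 3*K)/(2*K) (c(K) = 1/((K + K)/(K - 4*(K*K + K))) = 1/((2*K)/(K - 4*(K² + K))) = 1/((2*K)/(K - 4*(K + K²))) = 1/((2*K)/(K + (-4*K - 4*K²))) = 1/((2*K)/(-4*K² - 3*K)) = 1/(2*K/(-4*K² - 3*K)) = (-4*K² - 3*K)/(2*K))
n(c(19), -1*(-1521)) - 4405692 = ((-3/2 - 2*19) - (-1)*(-1521)) - 4405692 = ((-3/2 - 38) - 1*1521) - 4405692 = (-79/2 - 1521) - 4405692 = -3121/2 - 4405692 = -8814505/2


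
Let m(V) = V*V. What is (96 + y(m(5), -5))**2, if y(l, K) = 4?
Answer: 10000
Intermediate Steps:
m(V) = V**2
(96 + y(m(5), -5))**2 = (96 + 4)**2 = 100**2 = 10000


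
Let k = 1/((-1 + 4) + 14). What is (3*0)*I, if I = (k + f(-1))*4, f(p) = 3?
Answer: 0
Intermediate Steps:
k = 1/17 (k = 1/(3 + 14) = 1/17 ≈ 0.058824)
I = 208/17 (I = (1/17 + 3)*4 = (52/17)*4 = 208/17 ≈ 12.235)
(3*0)*I = (3*0)*(208/17) = 0*(208/17) = 0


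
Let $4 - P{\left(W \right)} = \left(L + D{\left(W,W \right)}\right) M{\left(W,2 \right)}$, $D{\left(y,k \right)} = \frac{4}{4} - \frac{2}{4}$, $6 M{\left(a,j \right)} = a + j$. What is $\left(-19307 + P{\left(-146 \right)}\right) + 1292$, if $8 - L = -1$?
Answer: $-17783$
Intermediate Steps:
$L = 9$ ($L = 8 - -1 = 8 + 1 = 9$)
$M{\left(a,j \right)} = \frac{a}{6} + \frac{j}{6}$ ($M{\left(a,j \right)} = \frac{a + j}{6} = \frac{a}{6} + \frac{j}{6}$)
$D{\left(y,k \right)} = \frac{1}{2}$ ($D{\left(y,k \right)} = 4 \cdot \frac{1}{4} - \frac{1}{2} = 1 - \frac{1}{2} = \frac{1}{2}$)
$P{\left(W \right)} = \frac{5}{6} - \frac{19 W}{12}$ ($P{\left(W \right)} = 4 - \left(9 + \frac{1}{2}\right) \left(\frac{W}{6} + \frac{1}{6} \cdot 2\right) = 4 - \frac{19 \left(\frac{W}{6} + \frac{1}{3}\right)}{2} = 4 - \frac{19 \left(\frac{1}{3} + \frac{W}{6}\right)}{2} = 4 - \left(\frac{19}{6} + \frac{19 W}{12}\right) = \frac{5}{6} - \frac{19 W}{12}$)
$\left(-19307 + P{\left(-146 \right)}\right) + 1292 = \left(-19307 + \left(\frac{5}{6} - - \frac{1387}{6}\right)\right) + 1292 = \left(-19307 + \left(\frac{5}{6} + \frac{1387}{6}\right)\right) + 1292 = \left(-19307 + 232\right) + 1292 = -19075 + 1292 = -17783$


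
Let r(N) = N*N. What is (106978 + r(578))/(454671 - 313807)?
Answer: 220531/70432 ≈ 3.1311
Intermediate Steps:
r(N) = N²
(106978 + r(578))/(454671 - 313807) = (106978 + 578²)/(454671 - 313807) = (106978 + 334084)/140864 = 441062*(1/140864) = 220531/70432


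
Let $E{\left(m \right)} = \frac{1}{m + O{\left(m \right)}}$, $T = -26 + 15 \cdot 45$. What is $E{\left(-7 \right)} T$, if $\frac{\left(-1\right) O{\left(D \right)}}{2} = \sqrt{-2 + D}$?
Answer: $- \frac{4543}{85} + \frac{3894 i}{85} \approx -53.447 + 45.812 i$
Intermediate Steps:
$O{\left(D \right)} = - 2 \sqrt{-2 + D}$
$T = 649$ ($T = -26 + 675 = 649$)
$E{\left(m \right)} = \frac{1}{m - 2 \sqrt{-2 + m}}$
$E{\left(-7 \right)} T = \frac{1}{-7 - 2 \sqrt{-2 - 7}} \cdot 649 = \frac{1}{-7 - 2 \sqrt{-9}} \cdot 649 = \frac{1}{-7 - 2 \cdot 3 i} 649 = \frac{1}{-7 - 6 i} 649 = \frac{-7 + 6 i}{85} \cdot 649 = \frac{649 \left(-7 + 6 i\right)}{85}$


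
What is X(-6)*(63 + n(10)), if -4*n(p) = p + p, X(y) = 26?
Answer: 1508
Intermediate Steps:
n(p) = -p/2 (n(p) = -(p + p)/4 = -p/2)
X(-6)*(63 + n(10)) = 26*(63 - ½*10) = 26*(63 - 5) = 26*58 = 1508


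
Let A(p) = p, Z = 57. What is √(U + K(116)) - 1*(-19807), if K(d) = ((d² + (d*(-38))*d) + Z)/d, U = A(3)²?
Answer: 19807 + I*√14406359/58 ≈ 19807.0 + 65.441*I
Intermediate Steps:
U = 9 (U = 3² = 9)
K(d) = (57 - 37*d²)/d (K(d) = ((d² + (d*(-38))*d) + 57)/d = ((d² + (-38*d)*d) + 57)/d = ((d² - 38*d²) + 57)/d = (-37*d² + 57)/d = (57 - 37*d²)/d)
√(U + K(116)) - 1*(-19807) = √(9 + (-37*116 + 57/116)) - 1*(-19807) = √(9 + (-4292 + 57*(1/116))) + 19807 = √(9 + (-4292 + 57/116)) + 19807 = √(9 - 497815/116) + 19807 = √(-496771/116) + 19807 = I*√14406359/58 + 19807 = 19807 + I*√14406359/58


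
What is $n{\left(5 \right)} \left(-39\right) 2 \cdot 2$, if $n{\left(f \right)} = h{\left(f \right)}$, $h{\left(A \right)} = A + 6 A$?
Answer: $-5460$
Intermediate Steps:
$h{\left(A \right)} = 7 A$
$n{\left(f \right)} = 7 f$
$n{\left(5 \right)} \left(-39\right) 2 \cdot 2 = 7 \cdot 5 \left(-39\right) 2 \cdot 2 = 35 \left(-39\right) 4 = \left(-1365\right) 4 = -5460$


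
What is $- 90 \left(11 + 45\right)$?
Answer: $-5040$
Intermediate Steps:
$- 90 \left(11 + 45\right) = \left(-90\right) 56 = -5040$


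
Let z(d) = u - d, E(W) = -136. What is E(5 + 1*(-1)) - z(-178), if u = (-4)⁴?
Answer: -570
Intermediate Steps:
u = 256
z(d) = 256 - d
E(5 + 1*(-1)) - z(-178) = -136 - (256 - 1*(-178)) = -136 - (256 + 178) = -136 - 1*434 = -136 - 434 = -570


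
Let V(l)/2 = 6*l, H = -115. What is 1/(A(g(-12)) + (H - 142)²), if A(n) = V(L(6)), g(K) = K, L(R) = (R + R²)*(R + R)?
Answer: 1/72097 ≈ 1.3870e-5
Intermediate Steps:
L(R) = 2*R*(R + R²) (L(R) = (R + R²)*(2*R) = 2*R*(R + R²))
V(l) = 12*l (V(l) = 2*(6*l) = 12*l)
A(n) = 6048 (A(n) = 12*(2*6²*(1 + 6)) = 12*(2*36*7) = 12*504 = 6048)
1/(A(g(-12)) + (H - 142)²) = 1/(6048 + (-115 - 142)²) = 1/(6048 + (-257)²) = 1/(6048 + 66049) = 1/72097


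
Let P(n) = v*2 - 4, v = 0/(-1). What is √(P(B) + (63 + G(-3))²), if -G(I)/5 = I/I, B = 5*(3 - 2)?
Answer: 4*√210 ≈ 57.966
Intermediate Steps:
v = 0 (v = 0*(-1) = 0)
B = 5 (B = 5*1 = 5)
G(I) = -5 (G(I) = -5*I/I = -5*1 = -5)
P(n) = -4 (P(n) = 0*2 - 4 = 0 - 4 = -4)
√(P(B) + (63 + G(-3))²) = √(-4 + (63 - 5)²) = √(-4 + 58²) = √(-4 + 3364) = √3360 = 4*√210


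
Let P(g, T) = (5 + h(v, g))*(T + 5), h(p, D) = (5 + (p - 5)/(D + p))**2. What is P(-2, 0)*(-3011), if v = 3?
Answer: -210770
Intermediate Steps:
h(p, D) = (5 + (-5 + p)/(D + p))**2
P(g, T) = (5 + T)*(5 + (13 + 5*g)**2/(3 + g)**2) (P(g, T) = (5 + (-5 + 5*g + 6*3)**2/(g + 3)**2)*(T + 5) = (5 + (-5 + 5*g + 18)**2/(3 + g)**2)*(5 + T) = (5 + (13 + 5*g)**2/(3 + g)**2)*(5 + T) = (5 + T)*(5 + (13 + 5*g)**2/(3 + g)**2))
P(-2, 0)*(-3011) = ((5*(13 + 5*(-2))**2 + 0*(13 + 5*(-2))**2 + 5*(3 - 2)**2*(5 + 0))/(3 - 2)**2)*(-3011) = ((5*(13 - 10)**2 + 0*(13 - 10)**2 + 5*1**2*5)/1**2)*(-3011) = (1*(5*3**2 + 0*3**2 + 5*1*5))*(-3011) = (1*(5*9 + 0*9 + 25))*(-3011) = (1*(45 + 0 + 25))*(-3011) = (1*70)*(-3011) = 70*(-3011) = -210770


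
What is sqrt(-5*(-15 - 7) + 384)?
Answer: sqrt(494) ≈ 22.226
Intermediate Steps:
sqrt(-5*(-15 - 7) + 384) = sqrt(-5*(-22) + 384) = sqrt(110 + 384) = sqrt(494)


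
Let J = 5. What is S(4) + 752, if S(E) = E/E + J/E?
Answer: 3017/4 ≈ 754.25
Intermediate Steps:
S(E) = 1 + 5/E (S(E) = E/E + 5/E = 1 + 5/E)
S(4) + 752 = (5 + 4)/4 + 752 = (¼)*9 + 752 = 9/4 + 752 = 3017/4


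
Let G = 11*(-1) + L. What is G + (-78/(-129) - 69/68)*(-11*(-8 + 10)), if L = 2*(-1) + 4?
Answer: 31/1462 ≈ 0.021204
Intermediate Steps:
L = 2 (L = -2 + 4 = 2)
G = -9 (G = 11*(-1) + 2 = -11 + 2 = -9)
G + (-78/(-129) - 69/68)*(-11*(-8 + 10)) = -9 + (-78/(-129) - 69/68)*(-11*(-8 + 10)) = -9 + (-78*(-1/129) - 69*1/68)*(-11*2) = -9 + (26/43 - 69/68)*(-22) = -9 - 1199/2924*(-22) = -9 + 13189/1462 = 31/1462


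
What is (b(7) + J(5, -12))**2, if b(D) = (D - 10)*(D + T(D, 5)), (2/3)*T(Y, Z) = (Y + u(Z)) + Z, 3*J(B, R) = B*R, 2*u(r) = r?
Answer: 180625/16 ≈ 11289.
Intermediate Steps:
u(r) = r/2
J(B, R) = B*R/3 (J(B, R) = (B*R)/3 = B*R/3)
T(Y, Z) = 3*Y/2 + 9*Z/4 (T(Y, Z) = 3*((Y + Z/2) + Z)/2 = 3*(Y + 3*Z/2)/2 = 3*Y/2 + 9*Z/4)
b(D) = (-10 + D)*(45/4 + 5*D/2) (b(D) = (D - 10)*(D + (3*D/2 + (9/4)*5)) = (-10 + D)*(D + (3*D/2 + 45/4)) = (-10 + D)*(D + (45/4 + 3*D/2)) = (-10 + D)*(45/4 + 5*D/2))
(b(7) + J(5, -12))**2 = ((-225/2 - 55/4*7 + (5/2)*7**2) + (1/3)*5*(-12))**2 = ((-225/2 - 385/4 + (5/2)*49) - 20)**2 = ((-225/2 - 385/4 + 245/2) - 20)**2 = (-345/4 - 20)**2 = (-425/4)**2 = 180625/16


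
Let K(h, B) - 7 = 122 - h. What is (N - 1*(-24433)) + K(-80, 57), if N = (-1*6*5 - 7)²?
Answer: 26011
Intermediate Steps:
K(h, B) = 129 - h (K(h, B) = 7 + (122 - h) = 129 - h)
N = 1369 (N = (-6*5 - 7)² = (-30 - 7)² = (-37)² = 1369)
(N - 1*(-24433)) + K(-80, 57) = (1369 - 1*(-24433)) + (129 - 1*(-80)) = (1369 + 24433) + (129 + 80) = 25802 + 209 = 26011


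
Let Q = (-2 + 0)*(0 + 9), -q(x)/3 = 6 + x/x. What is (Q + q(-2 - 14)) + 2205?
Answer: 2166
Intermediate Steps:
q(x) = -21 (q(x) = -3*(6 + x/x) = -3*(6 + 1) = -3*7 = -21)
Q = -18 (Q = -2*9 = -18)
(Q + q(-2 - 14)) + 2205 = (-18 - 21) + 2205 = -39 + 2205 = 2166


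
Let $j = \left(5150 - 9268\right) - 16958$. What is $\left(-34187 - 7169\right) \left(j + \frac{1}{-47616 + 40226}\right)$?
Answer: $\frac{3220632432598}{3695} \approx 8.7162 \cdot 10^{8}$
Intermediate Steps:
$j = -21076$ ($j = -4118 - 16958 = -21076$)
$\left(-34187 - 7169\right) \left(j + \frac{1}{-47616 + 40226}\right) = \left(-34187 - 7169\right) \left(-21076 + \frac{1}{-47616 + 40226}\right) = - 41356 \left(-21076 + \frac{1}{-7390}\right) = - 41356 \left(-21076 - \frac{1}{7390}\right) = \left(-41356\right) \left(- \frac{155751641}{7390}\right) = \frac{3220632432598}{3695}$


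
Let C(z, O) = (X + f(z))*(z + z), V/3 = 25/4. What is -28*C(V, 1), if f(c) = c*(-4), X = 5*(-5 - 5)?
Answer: 131250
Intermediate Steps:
V = 75/4 (V = 3*(25/4) = 75/4 ≈ 18.750)
X = -50 (X = 5*(-10) = -50)
f(c) = -4*c
C(z, O) = 2*z*(-50 - 4*z) (C(z, O) = (-50 - 4*z)*(z + z) = (-50 - 4*z)*(2*z) = 2*z*(-50 - 4*z))
-28*C(V, 1) = -(-112)*75*(25 + 2*(75/4))/4 = -(-112)*75*(25 + 75/2)/4 = -(-112)*75*125/(4*2) = -28*(-9375/2) = 131250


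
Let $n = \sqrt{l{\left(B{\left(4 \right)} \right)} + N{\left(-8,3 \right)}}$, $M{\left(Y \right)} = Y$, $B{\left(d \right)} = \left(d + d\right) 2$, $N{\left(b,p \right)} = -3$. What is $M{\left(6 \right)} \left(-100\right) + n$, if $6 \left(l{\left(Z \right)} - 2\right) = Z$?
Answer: $-600 + \frac{\sqrt{15}}{3} \approx -598.71$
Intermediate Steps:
$B{\left(d \right)} = 4 d$ ($B{\left(d \right)} = 2 d 2 = 4 d$)
$l{\left(Z \right)} = 2 + \frac{Z}{6}$
$n = \frac{\sqrt{15}}{3}$ ($n = \sqrt{\left(2 + \frac{4 \cdot 4}{6}\right) - 3} = \sqrt{\left(2 + \frac{1}{6} \cdot 16\right) - 3} = \sqrt{\left(2 + \frac{8}{3}\right) - 3} = \sqrt{\frac{14}{3} - 3} = \sqrt{\frac{5}{3}} = \frac{\sqrt{15}}{3} \approx 1.291$)
$M{\left(6 \right)} \left(-100\right) + n = 6 \left(-100\right) + \frac{\sqrt{15}}{3} = -600 + \frac{\sqrt{15}}{3}$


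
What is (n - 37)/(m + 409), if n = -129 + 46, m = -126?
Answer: -120/283 ≈ -0.42403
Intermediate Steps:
n = -83
(n - 37)/(m + 409) = (-83 - 37)/(-126 + 409) = -120/283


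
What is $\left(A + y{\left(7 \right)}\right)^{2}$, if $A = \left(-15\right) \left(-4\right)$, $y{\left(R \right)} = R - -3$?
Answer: $4900$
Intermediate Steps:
$y{\left(R \right)} = 3 + R$ ($y{\left(R \right)} = R + 3 = 3 + R$)
$A = 60$
$\left(A + y{\left(7 \right)}\right)^{2} = \left(60 + \left(3 + 7\right)\right)^{2} = \left(60 + 10\right)^{2} = 70^{2} = 4900$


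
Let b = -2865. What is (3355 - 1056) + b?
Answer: -566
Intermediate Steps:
(3355 - 1056) + b = (3355 - 1056) - 2865 = 2299 - 2865 = -566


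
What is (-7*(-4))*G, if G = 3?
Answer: 84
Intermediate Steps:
(-7*(-4))*G = -7*(-4)*3 = 28*3 = 84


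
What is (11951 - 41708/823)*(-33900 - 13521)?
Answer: -464439614265/823 ≈ -5.6433e+8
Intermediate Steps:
(11951 - 41708/823)*(-33900 - 13521) = (11951 - 41708*1/823)*(-47421) = (11951 - 41708/823)*(-47421) = (9793965/823)*(-47421) = -464439614265/823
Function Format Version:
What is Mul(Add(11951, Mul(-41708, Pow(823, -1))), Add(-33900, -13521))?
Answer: Rational(-464439614265, 823) ≈ -5.6433e+8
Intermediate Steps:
Mul(Add(11951, Mul(-41708, Pow(823, -1))), Add(-33900, -13521)) = Mul(Add(11951, Mul(-41708, Rational(1, 823))), -47421) = Mul(Add(11951, Rational(-41708, 823)), -47421) = Mul(Rational(9793965, 823), -47421) = Rational(-464439614265, 823)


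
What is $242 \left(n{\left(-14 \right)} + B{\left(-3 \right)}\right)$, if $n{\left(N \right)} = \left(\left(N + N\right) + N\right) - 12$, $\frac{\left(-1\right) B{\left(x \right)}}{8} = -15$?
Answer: $15972$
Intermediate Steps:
$B{\left(x \right)} = 120$ ($B{\left(x \right)} = \left(-8\right) \left(-15\right) = 120$)
$n{\left(N \right)} = -12 + 3 N$ ($n{\left(N \right)} = \left(2 N + N\right) - 12 = 3 N - 12 = -12 + 3 N$)
$242 \left(n{\left(-14 \right)} + B{\left(-3 \right)}\right) = 242 \left(\left(-12 + 3 \left(-14\right)\right) + 120\right) = 242 \left(\left(-12 - 42\right) + 120\right) = 242 \left(-54 + 120\right) = 242 \cdot 66 = 15972$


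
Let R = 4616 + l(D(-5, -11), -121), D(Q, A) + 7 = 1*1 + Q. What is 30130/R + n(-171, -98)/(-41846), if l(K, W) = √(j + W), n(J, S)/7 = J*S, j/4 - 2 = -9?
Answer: 15869785/4261521 - 6026*I*√149/4261521 ≈ 3.724 - 0.017261*I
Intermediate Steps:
j = -28 (j = 8 + 4*(-9) = 8 - 36 = -28)
n(J, S) = 7*J*S (n(J, S) = 7*(J*S) = 7*J*S)
D(Q, A) = -6 + Q (D(Q, A) = -7 + (1*1 + Q) = -7 + (1 + Q) = -6 + Q)
l(K, W) = √(-28 + W)
R = 4616 + I*√149 (R = 4616 + √(-28 - 121) = 4616 + √(-149) = 4616 + I*√149 ≈ 4616.0 + 12.207*I)
30130/R + n(-171, -98)/(-41846) = 30130/(4616 + I*√149) + (7*(-171)*(-98))/(-41846) = 30130/(4616 + I*√149) + 117306*(-1/41846) = 30130/(4616 + I*√149) - 171/61 = -171/61 + 30130/(4616 + I*√149)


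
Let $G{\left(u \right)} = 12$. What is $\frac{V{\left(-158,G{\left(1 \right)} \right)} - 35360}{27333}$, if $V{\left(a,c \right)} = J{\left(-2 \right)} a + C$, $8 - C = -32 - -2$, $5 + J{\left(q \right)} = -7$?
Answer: $- \frac{3714}{3037} \approx -1.2229$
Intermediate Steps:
$J{\left(q \right)} = -12$ ($J{\left(q \right)} = -5 - 7 = -12$)
$C = 38$ ($C = 8 - \left(-32 - -2\right) = 8 - \left(-32 + 2\right) = 8 - -30 = 8 + 30 = 38$)
$V{\left(a,c \right)} = 38 - 12 a$ ($V{\left(a,c \right)} = - 12 a + 38 = 38 - 12 a$)
$\frac{V{\left(-158,G{\left(1 \right)} \right)} - 35360}{27333} = \frac{\left(38 - -1896\right) - 35360}{27333} = \left(\left(38 + 1896\right) - 35360\right) \frac{1}{27333} = \left(1934 - 35360\right) \frac{1}{27333} = \left(-33426\right) \frac{1}{27333} = - \frac{3714}{3037}$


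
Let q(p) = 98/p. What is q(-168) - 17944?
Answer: -215335/12 ≈ -17945.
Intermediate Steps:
q(-168) - 17944 = 98/(-168) - 17944 = 98*(-1/168) - 17944 = -7/12 - 17944 = -215335/12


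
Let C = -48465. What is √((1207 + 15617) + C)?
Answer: I*√31641 ≈ 177.88*I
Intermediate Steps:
√((1207 + 15617) + C) = √((1207 + 15617) - 48465) = √(16824 - 48465) = √(-31641) = I*√31641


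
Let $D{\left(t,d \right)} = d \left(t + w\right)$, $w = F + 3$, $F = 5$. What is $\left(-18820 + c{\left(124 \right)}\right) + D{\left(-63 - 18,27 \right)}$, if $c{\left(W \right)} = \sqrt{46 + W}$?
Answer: $-20791 + \sqrt{170} \approx -20778.0$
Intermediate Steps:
$w = 8$ ($w = 5 + 3 = 8$)
$D{\left(t,d \right)} = d \left(8 + t\right)$ ($D{\left(t,d \right)} = d \left(t + 8\right) = d \left(8 + t\right)$)
$\left(-18820 + c{\left(124 \right)}\right) + D{\left(-63 - 18,27 \right)} = \left(-18820 + \sqrt{46 + 124}\right) + 27 \left(8 - 81\right) = \left(-18820 + \sqrt{170}\right) + 27 \left(8 - 81\right) = \left(-18820 + \sqrt{170}\right) + 27 \left(-73\right) = \left(-18820 + \sqrt{170}\right) - 1971 = -20791 + \sqrt{170}$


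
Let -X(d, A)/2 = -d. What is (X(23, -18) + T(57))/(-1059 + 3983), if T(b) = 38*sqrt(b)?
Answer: 23/1462 + 19*sqrt(57)/1462 ≈ 0.11385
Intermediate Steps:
X(d, A) = 2*d (X(d, A) = -(-2)*d = 2*d)
(X(23, -18) + T(57))/(-1059 + 3983) = (2*23 + 38*sqrt(57))/(-1059 + 3983) = (46 + 38*sqrt(57))/2924 = (46 + 38*sqrt(57))*(1/2924) = 23/1462 + 19*sqrt(57)/1462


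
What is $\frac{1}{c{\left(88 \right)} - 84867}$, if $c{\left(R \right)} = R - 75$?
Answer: $- \frac{1}{84854} \approx -1.1785 \cdot 10^{-5}$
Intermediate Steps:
$c{\left(R \right)} = -75 + R$
$\frac{1}{c{\left(88 \right)} - 84867} = \frac{1}{\left(-75 + 88\right) - 84867} = \frac{1}{13 - 84867} = \frac{1}{-84854} = - \frac{1}{84854}$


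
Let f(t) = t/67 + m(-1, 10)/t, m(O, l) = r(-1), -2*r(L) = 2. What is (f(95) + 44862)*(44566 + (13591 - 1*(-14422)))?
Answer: 20725339021452/6365 ≈ 3.2561e+9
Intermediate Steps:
r(L) = -1 (r(L) = -1/2*2 = -1)
m(O, l) = -1
f(t) = -1/t + t/67 (f(t) = t/67 - 1/t = -1/t + t/67)
(f(95) + 44862)*(44566 + (13591 - 1*(-14422))) = ((-1/95 + (1/67)*95) + 44862)*(44566 + (13591 - 1*(-14422))) = ((-1*1/95 + 95/67) + 44862)*(44566 + (13591 + 14422)) = ((-1/95 + 95/67) + 44862)*(44566 + 28013) = (8958/6365 + 44862)*72579 = (285555588/6365)*72579 = 20725339021452/6365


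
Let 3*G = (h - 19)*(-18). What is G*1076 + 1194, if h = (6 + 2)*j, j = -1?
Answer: 175506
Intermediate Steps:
h = -8 (h = (6 + 2)*(-1) = 8*(-1) = -8)
G = 162 (G = ((-8 - 19)*(-18))/3 = (-27*(-18))/3 = (1/3)*486 = 162)
G*1076 + 1194 = 162*1076 + 1194 = 174312 + 1194 = 175506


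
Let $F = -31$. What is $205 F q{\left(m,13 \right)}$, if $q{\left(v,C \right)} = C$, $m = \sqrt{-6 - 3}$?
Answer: $-82615$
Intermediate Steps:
$m = 3 i$ ($m = \sqrt{-9} = 3 i \approx 3.0 i$)
$205 F q{\left(m,13 \right)} = 205 \left(-31\right) 13 = \left(-6355\right) 13 = -82615$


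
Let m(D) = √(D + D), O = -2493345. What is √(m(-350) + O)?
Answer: √(-2493345 + 10*I*√7) ≈ 0.008 + 1579.0*I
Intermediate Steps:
m(D) = √2*√D (m(D) = √(2*D) = √2*√D)
√(m(-350) + O) = √(√2*√(-350) - 2493345) = √(√2*(5*I*√14) - 2493345) = √(10*I*√7 - 2493345) = √(-2493345 + 10*I*√7)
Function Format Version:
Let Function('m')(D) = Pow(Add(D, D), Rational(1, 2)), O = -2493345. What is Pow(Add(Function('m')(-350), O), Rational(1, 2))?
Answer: Pow(Add(-2493345, Mul(10, I, Pow(7, Rational(1, 2)))), Rational(1, 2)) ≈ Add(0.008, Mul(1579.0, I))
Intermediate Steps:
Function('m')(D) = Mul(Pow(2, Rational(1, 2)), Pow(D, Rational(1, 2))) (Function('m')(D) = Pow(Mul(2, D), Rational(1, 2)) = Mul(Pow(2, Rational(1, 2)), Pow(D, Rational(1, 2))))
Pow(Add(Function('m')(-350), O), Rational(1, 2)) = Pow(Add(Mul(Pow(2, Rational(1, 2)), Pow(-350, Rational(1, 2))), -2493345), Rational(1, 2)) = Pow(Add(Mul(Pow(2, Rational(1, 2)), Mul(5, I, Pow(14, Rational(1, 2)))), -2493345), Rational(1, 2)) = Pow(Add(Mul(10, I, Pow(7, Rational(1, 2))), -2493345), Rational(1, 2)) = Pow(Add(-2493345, Mul(10, I, Pow(7, Rational(1, 2)))), Rational(1, 2))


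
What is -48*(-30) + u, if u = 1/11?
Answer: 15841/11 ≈ 1440.1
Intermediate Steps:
u = 1/11 ≈ 0.090909
-48*(-30) + u = -48*(-30) + 1/11 = 1440 + 1/11 = 15841/11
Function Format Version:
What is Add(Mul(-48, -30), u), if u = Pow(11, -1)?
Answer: Rational(15841, 11) ≈ 1440.1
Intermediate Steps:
u = Rational(1, 11) ≈ 0.090909
Add(Mul(-48, -30), u) = Add(Mul(-48, -30), Rational(1, 11)) = Add(1440, Rational(1, 11)) = Rational(15841, 11)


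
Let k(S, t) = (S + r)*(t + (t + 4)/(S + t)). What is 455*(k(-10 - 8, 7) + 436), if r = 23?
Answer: 212030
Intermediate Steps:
k(S, t) = (23 + S)*(t + (4 + t)/(S + t)) (k(S, t) = (S + 23)*(t + (t + 4)/(S + t)) = (23 + S)*(t + (4 + t)/(S + t)))
455*(k(-10 - 8, 7) + 436) = 455*((92 + 4*(-10 - 8) + 23*7 + 23*7² + (-10 - 8)*7² + 7*(-10 - 8)² + 24*(-10 - 8)*7)/((-10 - 8) + 7) + 436) = 455*((92 + 4*(-18) + 161 + 23*49 - 18*49 + 7*(-18)² + 24*(-18)*7)/(-18 + 7) + 436) = 455*((92 - 72 + 161 + 1127 - 882 + 7*324 - 3024)/(-11) + 436) = 455*(-(92 - 72 + 161 + 1127 - 882 + 2268 - 3024)/11 + 436) = 455*(-1/11*(-330) + 436) = 455*(30 + 436) = 455*466 = 212030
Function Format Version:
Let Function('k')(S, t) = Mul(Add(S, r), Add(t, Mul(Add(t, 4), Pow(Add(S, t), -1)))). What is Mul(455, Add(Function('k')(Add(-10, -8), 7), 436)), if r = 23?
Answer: 212030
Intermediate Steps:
Function('k')(S, t) = Mul(Add(23, S), Add(t, Mul(Pow(Add(S, t), -1), Add(4, t)))) (Function('k')(S, t) = Mul(Add(S, 23), Add(t, Mul(Add(t, 4), Pow(Add(S, t), -1)))) = Mul(Add(23, S), Add(t, Mul(Add(4, t), Pow(Add(S, t), -1)))) = Mul(Add(23, S), Add(t, Mul(Pow(Add(S, t), -1), Add(4, t)))))
Mul(455, Add(Function('k')(Add(-10, -8), 7), 436)) = Mul(455, Add(Mul(Pow(Add(Add(-10, -8), 7), -1), Add(92, Mul(4, Add(-10, -8)), Mul(23, 7), Mul(23, Pow(7, 2)), Mul(Add(-10, -8), Pow(7, 2)), Mul(7, Pow(Add(-10, -8), 2)), Mul(24, Add(-10, -8), 7))), 436)) = Mul(455, Add(Mul(Pow(Add(-18, 7), -1), Add(92, Mul(4, -18), 161, Mul(23, 49), Mul(-18, 49), Mul(7, Pow(-18, 2)), Mul(24, -18, 7))), 436)) = Mul(455, Add(Mul(Pow(-11, -1), Add(92, -72, 161, 1127, -882, Mul(7, 324), -3024)), 436)) = Mul(455, Add(Mul(Rational(-1, 11), Add(92, -72, 161, 1127, -882, 2268, -3024)), 436)) = Mul(455, Add(Mul(Rational(-1, 11), -330), 436)) = Mul(455, Add(30, 436)) = Mul(455, 466) = 212030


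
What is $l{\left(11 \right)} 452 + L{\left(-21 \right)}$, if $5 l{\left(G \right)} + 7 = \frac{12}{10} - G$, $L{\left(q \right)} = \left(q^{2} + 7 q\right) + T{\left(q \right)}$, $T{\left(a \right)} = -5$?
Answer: $- \frac{30743}{25} \approx -1229.7$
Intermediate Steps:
$L{\left(q \right)} = -5 + q^{2} + 7 q$ ($L{\left(q \right)} = \left(q^{2} + 7 q\right) - 5 = -5 + q^{2} + 7 q$)
$l{\left(G \right)} = - \frac{29}{25} - \frac{G}{5}$ ($l{\left(G \right)} = - \frac{7}{5} + \frac{\frac{12}{10} - G}{5} = - \frac{7}{5} + \frac{12 \cdot \frac{1}{10} - G}{5} = - \frac{7}{5} + \frac{\frac{6}{5} - G}{5} = - \frac{7}{5} - \left(- \frac{6}{25} + \frac{G}{5}\right) = - \frac{29}{25} - \frac{G}{5}$)
$l{\left(11 \right)} 452 + L{\left(-21 \right)} = \left(- \frac{29}{25} - \frac{11}{5}\right) 452 + \left(-5 + \left(-21\right)^{2} + 7 \left(-21\right)\right) = \left(- \frac{29}{25} - \frac{11}{5}\right) 452 - -289 = \left(- \frac{84}{25}\right) 452 + 289 = - \frac{37968}{25} + 289 = - \frac{30743}{25}$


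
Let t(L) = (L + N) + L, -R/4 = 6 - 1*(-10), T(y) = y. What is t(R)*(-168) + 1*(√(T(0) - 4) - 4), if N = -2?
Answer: 21836 + 2*I ≈ 21836.0 + 2.0*I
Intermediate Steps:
R = -64 (R = -4*(6 - 1*(-10)) = -4*(6 + 10) = -4*16 = -64)
t(L) = -2 + 2*L (t(L) = (L - 2) + L = (-2 + L) + L = -2 + 2*L)
t(R)*(-168) + 1*(√(T(0) - 4) - 4) = (-2 + 2*(-64))*(-168) + 1*(√(0 - 4) - 4) = (-2 - 128)*(-168) + 1*(√(-4) - 4) = -130*(-168) + 1*(2*I - 4) = 21840 + 1*(-4 + 2*I) = 21840 + (-4 + 2*I) = 21836 + 2*I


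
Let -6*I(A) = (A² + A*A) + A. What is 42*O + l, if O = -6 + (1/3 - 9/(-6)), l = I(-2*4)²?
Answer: 225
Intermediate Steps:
I(A) = -A²/3 - A/6 (I(A) = -((A² + A*A) + A)/6 = -((A² + A²) + A)/6 = -(2*A² + A)/6 = -(A + 2*A²)/6 = -A²/3 - A/6)
l = 400 (l = (-(-2*4)*(1 + 2*(-2*4))/6)² = (-⅙*(-8)*(1 + 2*(-8)))² = (-⅙*(-8)*(1 - 16))² = (-⅙*(-8)*(-15))² = (-20)² = 400)
O = -25/6 (O = -6 + (1*(⅓) - 9*(-⅙)) = -6 + (⅓ + 3/2) = -6 + 11/6 = -25/6 ≈ -4.1667)
42*O + l = 42*(-25/6) + 400 = -175 + 400 = 225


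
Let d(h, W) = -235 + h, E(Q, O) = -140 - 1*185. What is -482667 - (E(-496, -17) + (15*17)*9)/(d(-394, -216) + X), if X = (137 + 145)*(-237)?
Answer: -32562161851/67463 ≈ -4.8267e+5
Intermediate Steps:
E(Q, O) = -325 (E(Q, O) = -140 - 185 = -325)
X = -66834 (X = 282*(-237) = -66834)
-482667 - (E(-496, -17) + (15*17)*9)/(d(-394, -216) + X) = -482667 - (-325 + (15*17)*9)/((-235 - 394) - 66834) = -482667 - (-325 + 255*9)/(-629 - 66834) = -482667 - (-325 + 2295)/(-67463) = -482667 - 1970*(-1)/67463 = -482667 - 1*(-1970/67463) = -482667 + 1970/67463 = -32562161851/67463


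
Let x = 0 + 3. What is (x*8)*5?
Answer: 120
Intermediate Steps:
x = 3
(x*8)*5 = (3*8)*5 = 24*5 = 120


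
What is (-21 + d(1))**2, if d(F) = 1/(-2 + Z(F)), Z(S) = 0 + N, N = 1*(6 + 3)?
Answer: 21316/49 ≈ 435.02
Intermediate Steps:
N = 9 (N = 1*9 = 9)
Z(S) = 9 (Z(S) = 0 + 9 = 9)
d(F) = 1/7 (d(F) = 1/(-2 + 9) = 1/7)
(-21 + d(1))**2 = (-21 + 1/7)**2 = (-146/7)**2 = 21316/49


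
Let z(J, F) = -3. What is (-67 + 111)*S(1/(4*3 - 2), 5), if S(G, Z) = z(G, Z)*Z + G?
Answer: -3278/5 ≈ -655.60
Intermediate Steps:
S(G, Z) = G - 3*Z (S(G, Z) = -3*Z + G = G - 3*Z)
(-67 + 111)*S(1/(4*3 - 2), 5) = (-67 + 111)*(1/(4*3 - 2) - 3*5) = 44*(1/(12 - 2) - 15) = 44*(1/10 - 15) = 44*(-149/10) = -3278/5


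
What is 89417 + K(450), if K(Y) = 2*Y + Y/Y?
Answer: 90318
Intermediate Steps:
K(Y) = 1 + 2*Y (K(Y) = 2*Y + 1 = 1 + 2*Y)
89417 + K(450) = 89417 + (1 + 2*450) = 89417 + (1 + 900) = 89417 + 901 = 90318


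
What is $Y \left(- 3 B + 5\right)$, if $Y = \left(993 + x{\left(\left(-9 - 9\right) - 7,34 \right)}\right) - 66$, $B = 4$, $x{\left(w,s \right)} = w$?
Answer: $-6314$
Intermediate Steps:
$Y = 902$ ($Y = \left(993 - 25\right) - 66 = 968 - 66 = 902$)
$Y \left(- 3 B + 5\right) = 902 \left(\left(-3\right) 4 + 5\right) = 902 \left(-12 + 5\right) = 902 \left(-7\right) = -6314$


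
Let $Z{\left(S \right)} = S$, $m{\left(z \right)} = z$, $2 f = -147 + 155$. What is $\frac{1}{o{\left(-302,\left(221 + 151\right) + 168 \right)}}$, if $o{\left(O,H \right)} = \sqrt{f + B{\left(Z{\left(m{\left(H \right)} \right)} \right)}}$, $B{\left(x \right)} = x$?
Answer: $\frac{\sqrt{34}}{136} \approx 0.042875$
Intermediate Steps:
$f = 4$ ($f = \frac{-147 + 155}{2} = \frac{1}{2} \cdot 8 = 4$)
$o{\left(O,H \right)} = \sqrt{4 + H}$
$\frac{1}{o{\left(-302,\left(221 + 151\right) + 168 \right)}} = \frac{1}{\sqrt{4 + \left(\left(221 + 151\right) + 168\right)}} = \frac{1}{\sqrt{4 + \left(372 + 168\right)}} = \frac{1}{\sqrt{4 + 540}} = \frac{1}{\sqrt{544}} = \frac{1}{4 \sqrt{34}} = \frac{\sqrt{34}}{136}$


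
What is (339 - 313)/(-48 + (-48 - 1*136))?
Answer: -13/116 ≈ -0.11207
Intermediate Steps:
(339 - 313)/(-48 + (-48 - 1*136)) = 26/(-48 + (-48 - 136)) = 26/(-48 - 184) = 26/(-232) = 26*(-1/232) = -13/116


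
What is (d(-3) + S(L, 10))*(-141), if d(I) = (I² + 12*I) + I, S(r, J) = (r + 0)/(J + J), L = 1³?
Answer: 84459/20 ≈ 4223.0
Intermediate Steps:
L = 1
S(r, J) = r/(2*J) (S(r, J) = r/((2*J)) = r*(1/(2*J)) = r/(2*J))
d(I) = I² + 13*I
(d(-3) + S(L, 10))*(-141) = (-3*(13 - 3) + (½)*1/10)*(-141) = (-3*10 + (½)*1*(⅒))*(-141) = (-30 + 1/20)*(-141) = -599/20*(-141) = 84459/20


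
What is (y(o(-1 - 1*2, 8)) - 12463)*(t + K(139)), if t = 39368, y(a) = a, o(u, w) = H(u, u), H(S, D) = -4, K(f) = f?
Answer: -492533769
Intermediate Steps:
o(u, w) = -4
(y(o(-1 - 1*2, 8)) - 12463)*(t + K(139)) = (-4 - 12463)*(39368 + 139) = -12467*39507 = -492533769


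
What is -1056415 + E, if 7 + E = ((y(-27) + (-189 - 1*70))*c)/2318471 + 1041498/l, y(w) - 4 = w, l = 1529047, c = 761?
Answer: -3745067915285958550/3545051127137 ≈ -1.0564e+6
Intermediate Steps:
y(w) = 4 + w
E = -22728811524695/3545051127137 (E = -7 + ((((4 - 27) + (-189 - 1*70))*761)/2318471 + 1041498/1529047) = -7 + (((-23 + (-189 - 70))*761)*(1/2318471) + 1041498*(1/1529047)) = -7 + (((-23 - 259)*761)*(1/2318471) + 1041498/1529047) = -7 + (-282*761*(1/2318471) + 1041498/1529047) = -7 + (-214602*1/2318471 + 1041498/1529047) = -7 + (-214602/2318471 + 1041498/1529047) = -7 + 2086546365264/3545051127137 = -22728811524695/3545051127137 ≈ -6.4114)
-1056415 + E = -1056415 - 22728811524695/3545051127137 = -3745067915285958550/3545051127137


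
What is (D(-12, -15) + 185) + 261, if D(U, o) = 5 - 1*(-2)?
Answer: 453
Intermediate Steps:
D(U, o) = 7 (D(U, o) = 5 + 2 = 7)
(D(-12, -15) + 185) + 261 = (7 + 185) + 261 = 192 + 261 = 453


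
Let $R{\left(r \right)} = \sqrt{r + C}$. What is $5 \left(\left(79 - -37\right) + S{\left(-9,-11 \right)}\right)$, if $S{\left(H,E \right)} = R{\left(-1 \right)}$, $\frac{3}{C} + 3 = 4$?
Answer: $580 + 5 \sqrt{2} \approx 587.07$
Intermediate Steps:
$C = 3$ ($C = \frac{3}{-3 + 4} = \frac{3}{1} = 3 \cdot 1 = 3$)
$R{\left(r \right)} = \sqrt{3 + r}$ ($R{\left(r \right)} = \sqrt{r + 3} = \sqrt{3 + r}$)
$S{\left(H,E \right)} = \sqrt{2}$ ($S{\left(H,E \right)} = \sqrt{3 - 1} = \sqrt{2}$)
$5 \left(\left(79 - -37\right) + S{\left(-9,-11 \right)}\right) = 5 \left(\left(79 - -37\right) + \sqrt{2}\right) = 5 \left(\left(79 + 37\right) + \sqrt{2}\right) = 5 \left(116 + \sqrt{2}\right) = 580 + 5 \sqrt{2}$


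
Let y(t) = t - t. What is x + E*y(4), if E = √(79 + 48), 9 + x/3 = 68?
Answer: 177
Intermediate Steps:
x = 177 (x = -27 + 3*68 = -27 + 204 = 177)
y(t) = 0
E = √127 ≈ 11.269
x + E*y(4) = 177 + √127*0 = 177 + 0 = 177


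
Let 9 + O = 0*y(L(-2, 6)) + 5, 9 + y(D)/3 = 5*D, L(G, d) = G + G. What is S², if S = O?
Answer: 16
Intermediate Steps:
L(G, d) = 2*G
y(D) = -27 + 15*D (y(D) = -27 + 3*(5*D) = -27 + 15*D)
O = -4 (O = -9 + (0*(-27 + 15*(2*(-2))) + 5) = -9 + (0*(-27 + 15*(-4)) + 5) = -9 + (0*(-27 - 60) + 5) = -9 + (0*(-87) + 5) = -9 + (0 + 5) = -9 + 5 = -4)
S = -4
S² = (-4)² = 16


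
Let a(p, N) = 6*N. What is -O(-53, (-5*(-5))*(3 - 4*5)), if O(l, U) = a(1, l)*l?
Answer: -16854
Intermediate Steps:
O(l, U) = 6*l² (O(l, U) = (6*l)*l = 6*l²)
-O(-53, (-5*(-5))*(3 - 4*5)) = -6*(-53)² = -6*2809 = -1*16854 = -16854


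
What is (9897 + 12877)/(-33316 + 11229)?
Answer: -22774/22087 ≈ -1.0311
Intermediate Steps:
(9897 + 12877)/(-33316 + 11229) = 22774/(-22087) = 22774*(-1/22087) = -22774/22087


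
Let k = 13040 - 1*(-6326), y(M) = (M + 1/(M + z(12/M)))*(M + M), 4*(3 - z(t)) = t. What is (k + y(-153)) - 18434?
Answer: 365255356/7649 ≈ 47752.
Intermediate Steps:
z(t) = 3 - t/4
y(M) = 2*M*(M + 1/(3 + M - 3/M)) (y(M) = (M + 1/(M + (3 - 3/M)))*(M + M) = (M + 1/(M + (3 - 3/M)))*(2*M) = (M + 1/(3 + M - 3/M))*(2*M) = 2*M*(M + 1/(3 + M - 3/M)))
k = 19366 (k = 13040 + 6326 = 19366)
(k + y(-153)) - 18434 = (19366 + 2*(-153)**2*(-2 + (-153)**2 + 3*(-153))/(-3 + (-153)**2 + 3*(-153))) - 18434 = (19366 + 2*23409*(-2 + 23409 - 459)/(-3 + 23409 - 459)) - 18434 = (19366 + 2*23409*22948/22947) - 18434 = (19366 + 2*23409*(1/22947)*22948) - 18434 = (19366 + 358126488/7649) - 18434 = 506257022/7649 - 18434 = 365255356/7649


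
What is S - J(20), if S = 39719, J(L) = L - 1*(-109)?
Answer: 39590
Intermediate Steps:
J(L) = 109 + L (J(L) = L + 109 = 109 + L)
S - J(20) = 39719 - (109 + 20) = 39719 - 1*129 = 39719 - 129 = 39590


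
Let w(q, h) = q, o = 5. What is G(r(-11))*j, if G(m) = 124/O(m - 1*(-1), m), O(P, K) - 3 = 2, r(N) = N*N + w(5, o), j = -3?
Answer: -372/5 ≈ -74.400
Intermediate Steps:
r(N) = 5 + N² (r(N) = N*N + 5 = N² + 5 = 5 + N²)
O(P, K) = 5 (O(P, K) = 3 + 2 = 5)
G(m) = 124/5
G(r(-11))*j = (124/5)*(-3) = -372/5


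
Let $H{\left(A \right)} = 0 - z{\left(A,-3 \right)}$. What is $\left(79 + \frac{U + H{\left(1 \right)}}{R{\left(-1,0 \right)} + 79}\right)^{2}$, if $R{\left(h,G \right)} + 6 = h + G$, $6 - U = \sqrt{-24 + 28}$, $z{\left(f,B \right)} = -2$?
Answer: $\frac{900601}{144} \approx 6254.2$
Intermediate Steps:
$U = 4$ ($U = 6 - \sqrt{-24 + 28} = 6 - \sqrt{4} = 6 - 2 = 4$)
$H{\left(A \right)} = 2$ ($H{\left(A \right)} = 0 - -2 = 0 + 2 = 2$)
$R{\left(h,G \right)} = -6 + G + h$ ($R{\left(h,G \right)} = -6 + \left(h + G\right) = -6 + \left(G + h\right) = -6 + G + h$)
$\left(79 + \frac{U + H{\left(1 \right)}}{R{\left(-1,0 \right)} + 79}\right)^{2} = \left(79 + \frac{4 + 2}{\left(-6 + 0 - 1\right) + 79}\right)^{2} = \left(79 + \frac{6}{-7 + 79}\right)^{2} = \left(79 + \frac{6}{72}\right)^{2} = \left(79 + 6 \cdot \frac{1}{72}\right)^{2} = \left(79 + \frac{1}{12}\right)^{2} = \left(\frac{949}{12}\right)^{2} = \frac{900601}{144}$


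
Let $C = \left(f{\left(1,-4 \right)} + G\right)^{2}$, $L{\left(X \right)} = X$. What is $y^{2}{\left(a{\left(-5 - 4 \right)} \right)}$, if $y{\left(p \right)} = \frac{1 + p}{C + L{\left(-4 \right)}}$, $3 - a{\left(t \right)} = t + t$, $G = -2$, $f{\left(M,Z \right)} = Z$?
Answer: $\frac{121}{256} \approx 0.47266$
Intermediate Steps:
$C = 36$ ($C = \left(-4 - 2\right)^{2} = \left(-6\right)^{2} = 36$)
$a{\left(t \right)} = 3 - 2 t$ ($a{\left(t \right)} = 3 - \left(t + t\right) = 3 - 2 t$)
$y{\left(p \right)} = \frac{1}{32} + \frac{p}{32}$ ($y{\left(p \right)} = \frac{1 + p}{36 - 4} = \frac{1 + p}{32} = \left(1 + p\right) \frac{1}{32} = \frac{1}{32} + \frac{p}{32}$)
$y^{2}{\left(a{\left(-5 - 4 \right)} \right)} = \left(\frac{1}{32} + \frac{3 - 2 \left(-5 - 4\right)}{32}\right)^{2} = \left(\frac{1}{32} + \frac{3 - -18}{32}\right)^{2} = \left(\frac{1}{32} + \frac{3 + 18}{32}\right)^{2} = \left(\frac{1}{32} + \frac{1}{32} \cdot 21\right)^{2} = \left(\frac{1}{32} + \frac{21}{32}\right)^{2} = \left(\frac{11}{16}\right)^{2} = \frac{121}{256}$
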